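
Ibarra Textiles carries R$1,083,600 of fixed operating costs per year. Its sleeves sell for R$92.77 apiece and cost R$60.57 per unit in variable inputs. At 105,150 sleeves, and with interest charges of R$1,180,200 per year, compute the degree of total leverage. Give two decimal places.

3.02

At 105,150 units, contribution = 105,150 × R$32.20 = R$3,385,830.00.
Operating income = contribution − fixed costs = R$3,385,830.00 − R$1,083,600 = R$2,302,230.00. Interest = R$1,180,200.00, so EBIT − I = R$1,122,030.00.
DCL = contribution ÷ (EBIT − I) = R$3,385,830.00 ÷ R$1,122,030.00 = 3.0176.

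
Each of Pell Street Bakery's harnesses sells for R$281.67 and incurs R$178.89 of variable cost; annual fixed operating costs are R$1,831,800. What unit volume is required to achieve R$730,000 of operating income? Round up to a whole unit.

24,926 harnesses

Contribution margin per unit = R$281.67 − R$178.89 = R$102.78.
Need Q such that Q × R$102.78 − R$1,831,800 = R$730,000, i.e. Q = R$2,561,800 / R$102.78 = 24,925.08 → 24,926.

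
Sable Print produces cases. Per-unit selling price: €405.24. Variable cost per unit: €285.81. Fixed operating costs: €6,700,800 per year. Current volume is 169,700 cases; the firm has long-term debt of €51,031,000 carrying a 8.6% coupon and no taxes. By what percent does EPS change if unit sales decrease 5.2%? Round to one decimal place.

-11.5%

At 169,700 units, contribution = 169,700 × €119.43 = €20,267,271.00.
Operating income = contribution − fixed costs = €20,267,271.00 − €6,700,800 = €13,566,471.00.
After interest of €4,388,666.00, pre-tax earnings = €9,177,805.00.
Degree of combined leverage = contribution ÷ (EBIT − I) = €20,267,271.00 ÷ €9,177,805.00 = 2.2083.
EPS therefore changes by 2.2083 × (-5.2%) = -11.5%.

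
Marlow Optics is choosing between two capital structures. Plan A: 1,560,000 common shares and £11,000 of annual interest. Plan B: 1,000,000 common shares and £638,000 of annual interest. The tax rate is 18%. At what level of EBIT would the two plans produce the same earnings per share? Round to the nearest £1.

At indifference, (EBIT − 11,000)(1 − t)/1,560,000 = (EBIT − 638,000)(1 − t)/1,000,000.
Cancelling (1 − t) and cross-multiplying: 1,000,000·(EBIT − 11,000) = 1,560,000·(EBIT − 638,000).
EBIT × (1,560,000 − 1,000,000) = 638,000 × 1,560,000 − 11,000 × 1,000,000 = 984,280,000,000, so EBIT = 984,280,000,000 ÷ 560,000 = 1,757,642.86.

£1,757,643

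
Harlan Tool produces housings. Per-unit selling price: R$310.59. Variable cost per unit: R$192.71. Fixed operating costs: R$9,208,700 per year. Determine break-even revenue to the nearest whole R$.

Contribution margin per unit = R$310.59 − R$192.71 = R$117.88, a CM ratio of R$117.88 ÷ R$310.59 = 0.3795.
Break-even revenue = fixed costs × price ÷ CM = R$9,208,700 × R$310.59 ÷ R$117.88 = R$24,263,065.

R$24,263,065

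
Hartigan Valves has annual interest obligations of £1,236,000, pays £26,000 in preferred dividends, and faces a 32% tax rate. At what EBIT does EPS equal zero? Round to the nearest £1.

£1,274,235

Preferred dividends are paid after tax, so their pre-tax equivalent is £26,000 ÷ (1 − 0.32) = £38,235.29.
EPS = 0 when EBIT covers interest plus the pre-tax preferred burden: £1,236,000 + £38,235.29 = £1,274,235.29.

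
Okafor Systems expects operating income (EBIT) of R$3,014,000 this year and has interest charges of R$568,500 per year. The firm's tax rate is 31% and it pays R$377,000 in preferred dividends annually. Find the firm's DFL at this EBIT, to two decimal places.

1.59

Annual interest charges come to R$568,500.00.
Preferred dividends grossed up pre-tax: R$377,000 / (1 − 0.31) = R$546,376.81.
DFL = EBIT ÷ [EBIT − I − D_p/(1−t)] = R$3,014,000 ÷ [R$3,014,000 − R$568,500.00 − R$546,376.81] = R$3,014,000 ÷ R$1,899,123.19 = 1.5870.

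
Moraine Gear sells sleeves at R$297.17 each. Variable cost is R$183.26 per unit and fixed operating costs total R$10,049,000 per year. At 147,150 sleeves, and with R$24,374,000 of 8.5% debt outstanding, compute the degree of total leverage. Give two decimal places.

At 147,150 units, contribution = 147,150 × R$113.91 = R$16,761,856.50.
EBIT = R$16,761,856.50 − R$10,049,000 = R$6,712,856.50. Interest = R$2,071,790.00.
DOL = R$16,761,856.50 ÷ R$6,712,856.50 = 2.4970; DFL = R$6,712,856.50 ÷ R$4,641,066.50 = 1.4464.
Combined leverage = 2.4970 × 1.4464 = 3.6117.

3.61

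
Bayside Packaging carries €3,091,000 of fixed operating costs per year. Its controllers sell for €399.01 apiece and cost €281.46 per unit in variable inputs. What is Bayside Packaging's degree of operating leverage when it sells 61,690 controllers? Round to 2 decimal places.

Total contribution margin = 61,690 × €117.55 = €7,251,659.50.
Operating income = contribution − fixed costs = €7,251,659.50 − €3,091,000 = €4,160,659.50.
Degree of operating leverage = €7,251,659.50 / €4,160,659.50 = 1.7429.

1.74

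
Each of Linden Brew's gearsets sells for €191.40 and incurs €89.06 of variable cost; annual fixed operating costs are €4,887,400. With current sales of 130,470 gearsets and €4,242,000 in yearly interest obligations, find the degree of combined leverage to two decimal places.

At 130,470 units, contribution = 130,470 × €102.34 = €13,352,299.80.
Subtracting fixed costs: EBIT = €13,352,299.80 − €4,887,400 = €8,464,899.80. Interest = €4,242,000.00.
DOL = €13,352,299.80 ÷ €8,464,899.80 = 1.5774; DFL = €8,464,899.80 ÷ €4,222,899.80 = 2.0045.
DCL = DOL × DFL = 1.5774 × 2.0045 = 3.1619.

3.16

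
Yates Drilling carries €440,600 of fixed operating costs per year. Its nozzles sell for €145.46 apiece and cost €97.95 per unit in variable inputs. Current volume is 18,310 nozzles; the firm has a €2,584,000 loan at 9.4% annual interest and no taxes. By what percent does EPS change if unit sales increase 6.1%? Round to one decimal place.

+28.5%

Total contribution margin = 18,310 × €47.51 = €869,908.10.
EBIT = €869,908.10 − €440,600 = €429,308.10.
After interest of €242,896.00, pre-tax earnings = €186,412.10.
DCL = total CM / (EBIT − I) = €869,908.10 / €186,412.10 = 4.6666.
EPS therefore changes by 4.6666 × (+6.1%) = +28.5%.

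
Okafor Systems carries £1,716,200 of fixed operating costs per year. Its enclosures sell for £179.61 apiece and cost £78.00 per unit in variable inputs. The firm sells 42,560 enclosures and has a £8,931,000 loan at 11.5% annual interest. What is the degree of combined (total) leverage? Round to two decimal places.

2.73

Contribution at this volume is 42,560 × £101.61 = £4,324,521.60.
EBIT = £4,324,521.60 − £1,716,200 = £2,608,321.60. Interest = £1,027,065.00.
DOL = £4,324,521.60 ÷ £2,608,321.60 = 1.6580; DFL = £2,608,321.60 ÷ £1,581,256.60 = 1.6495.
Combined leverage = 1.6580 × 1.6495 = 2.7349.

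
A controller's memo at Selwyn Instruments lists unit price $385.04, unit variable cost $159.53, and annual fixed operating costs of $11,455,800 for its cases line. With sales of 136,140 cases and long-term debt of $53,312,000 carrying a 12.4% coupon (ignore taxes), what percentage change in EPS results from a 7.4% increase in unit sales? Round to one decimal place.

+18.0%

Total contribution margin = 136,140 × $225.51 = $30,700,931.40.
Operating income = contribution − fixed costs = $30,700,931.40 − $11,455,800 = $19,245,131.40.
Interest = $6,610,688.00, so EBIT − I = $12,634,443.40.
Degree of combined leverage = contribution ÷ (EBIT − I) = $30,700,931.40 ÷ $12,634,443.40 = 2.4299.
EPS therefore changes by 2.4299 × (+7.4%) = +18.0%.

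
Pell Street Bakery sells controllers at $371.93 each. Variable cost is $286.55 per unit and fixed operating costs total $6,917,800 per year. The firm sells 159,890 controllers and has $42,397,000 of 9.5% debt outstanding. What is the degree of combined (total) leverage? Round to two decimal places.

Total contribution margin = 159,890 × $85.38 = $13,651,408.20.
EBIT = $13,651,408.20 − $6,917,800 = $6,733,608.20. Interest = $4,027,715.00.
DOL = $13,651,408.20 ÷ $6,733,608.20 = 2.0274; DFL = $6,733,608.20 ÷ $2,705,893.20 = 2.4885.
DCL = DOL × DFL = 2.0274 × 2.4885 = 5.0452.

5.05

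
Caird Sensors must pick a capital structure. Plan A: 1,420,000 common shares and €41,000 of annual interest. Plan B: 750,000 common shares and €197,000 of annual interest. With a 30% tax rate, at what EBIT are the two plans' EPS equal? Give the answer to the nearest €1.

€371,627

At indifference, (EBIT − 41,000)(1 − t)/1,420,000 = (EBIT − 197,000)(1 − t)/750,000.
The (1 − t) factor cancels: (EBIT − 41,000) × 750,000 = (EBIT − 197,000) × 1,420,000.
EBIT × (1,420,000 − 750,000) = 197,000 × 1,420,000 − 41,000 × 750,000 = 248,990,000,000, so EBIT = 248,990,000,000 ÷ 670,000 = 371,626.87.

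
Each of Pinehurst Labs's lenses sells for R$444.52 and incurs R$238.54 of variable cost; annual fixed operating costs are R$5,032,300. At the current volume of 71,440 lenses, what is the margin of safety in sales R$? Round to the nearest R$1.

Contribution margin per unit = R$444.52 − R$238.54 = R$205.98. Break-even units = R$5,032,300 ÷ R$205.98 = 24,431.01; break-even revenue = 24,431.01 × R$444.52 = R$10,860,073.77.
Actual sales revenue = 71,440 × R$444.52 = R$31,756,508.80.
Margin of safety = R$31,756,508.80 − R$10,860,073.77 = R$20,896,435.

R$20,896,435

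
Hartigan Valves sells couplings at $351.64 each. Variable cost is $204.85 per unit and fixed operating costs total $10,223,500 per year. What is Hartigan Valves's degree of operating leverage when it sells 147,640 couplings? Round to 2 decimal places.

1.89

At 147,640 units, contribution = 147,640 × $146.79 = $21,672,075.60.
Operating income = contribution − fixed costs = $21,672,075.60 − $10,223,500 = $11,448,575.60.
Degree of operating leverage = $21,672,075.60 / $11,448,575.60 = 1.8930.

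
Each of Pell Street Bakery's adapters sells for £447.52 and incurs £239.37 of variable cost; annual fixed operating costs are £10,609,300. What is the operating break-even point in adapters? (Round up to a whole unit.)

Unit CM = price − variable cost = £447.52 − £239.37 = £208.15.
Break-even Q = £10,609,300 / £208.15 = 50,969.49 → 50,970 adapters.

50,970 adapters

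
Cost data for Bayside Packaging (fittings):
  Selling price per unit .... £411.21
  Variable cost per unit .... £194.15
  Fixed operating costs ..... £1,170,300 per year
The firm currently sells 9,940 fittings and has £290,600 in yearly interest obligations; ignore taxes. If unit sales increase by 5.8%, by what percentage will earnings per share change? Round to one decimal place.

+18.0%

At 9,940 units, contribution = 9,940 × £217.06 = £2,157,576.40.
Subtracting fixed costs: EBIT = £2,157,576.40 − £1,170,300 = £987,276.40.
After interest of £290,600.00, pre-tax earnings = £696,676.40.
Degree of combined leverage = contribution ÷ (EBIT − I) = £2,157,576.40 ÷ £696,676.40 = 3.0970.
%ΔEPS = DCL × %ΔSales = 3.0970 × +5.8% = +18.0%.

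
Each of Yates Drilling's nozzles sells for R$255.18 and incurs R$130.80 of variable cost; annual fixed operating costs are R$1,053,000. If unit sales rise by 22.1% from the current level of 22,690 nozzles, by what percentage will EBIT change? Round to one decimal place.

Total contribution margin = 22,690 × R$124.38 = R$2,822,182.20.
Operating income = contribution − fixed costs = R$2,822,182.20 − R$1,053,000 = R$1,769,182.20.
DOL = contribution ÷ EBIT = R$2,822,182.20 ÷ R$1,769,182.20 = 1.5952.
Operating income changes by 1.5952 × +22.1% = +35.3%.

+35.3%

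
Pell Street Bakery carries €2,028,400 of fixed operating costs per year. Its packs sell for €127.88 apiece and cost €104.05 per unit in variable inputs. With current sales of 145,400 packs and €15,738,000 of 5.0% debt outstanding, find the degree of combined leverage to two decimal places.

Contribution at this volume is 145,400 × €23.83 = €3,464,882.00.
EBIT = €3,464,882.00 − €2,028,400 = €1,436,482.00. Interest = €786,900.00.
DOL = €3,464,882.00 ÷ €1,436,482.00 = 2.4121; DFL = €1,436,482.00 ÷ €649,582.00 = 2.2114.
DCL = DOL × DFL = 2.4121 × 2.2114 = 5.3341.

5.33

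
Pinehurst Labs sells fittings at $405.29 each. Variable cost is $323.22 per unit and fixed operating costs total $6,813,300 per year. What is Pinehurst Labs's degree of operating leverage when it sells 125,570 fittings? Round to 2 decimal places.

Contribution at this volume is 125,570 × $82.07 = $10,305,529.90.
Operating income = contribution − fixed costs = $10,305,529.90 − $6,813,300 = $3,492,229.90.
DOL = contribution ÷ EBIT = $10,305,529.90 ÷ $3,492,229.90 = 2.9510.

2.95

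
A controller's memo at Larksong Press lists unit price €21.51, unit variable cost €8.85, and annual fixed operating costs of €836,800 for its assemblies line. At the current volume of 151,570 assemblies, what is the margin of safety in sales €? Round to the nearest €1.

Unit CM = price − variable cost = €21.51 − €8.85 = €12.66. Break-even units = €836,800 ÷ €12.66 = 66,097.95; break-even revenue = 66,097.95 × €21.51 = €1,421,766.82.
Current sales = 151,570 × €21.51 = €3,260,270.70.
Margin of safety = €3,260,270.70 − €1,421,766.82 = €1,838,504.

€1,838,504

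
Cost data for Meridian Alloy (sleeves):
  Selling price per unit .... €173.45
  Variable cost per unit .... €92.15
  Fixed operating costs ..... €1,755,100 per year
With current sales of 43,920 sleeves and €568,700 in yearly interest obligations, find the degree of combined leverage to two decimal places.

Total contribution margin = 43,920 × €81.30 = €3,570,696.00.
EBIT = €3,570,696.00 − €1,755,100 = €1,815,596.00. Interest = €568,700.00.
DOL = €3,570,696.00 ÷ €1,815,596.00 = 1.9667; DFL = €1,815,596.00 ÷ €1,246,896.00 = 1.4561.
Combined leverage = 1.9667 × 1.4561 = 2.8637.

2.86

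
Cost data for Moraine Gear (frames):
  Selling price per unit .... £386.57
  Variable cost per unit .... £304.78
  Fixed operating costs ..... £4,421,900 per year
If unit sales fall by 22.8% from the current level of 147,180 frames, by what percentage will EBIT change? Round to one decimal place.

At 147,180 units, contribution = 147,180 × £81.79 = £12,037,852.20.
EBIT = £12,037,852.20 − £4,421,900 = £7,615,952.20.
DOL = contribution ÷ EBIT = £12,037,852.20 ÷ £7,615,952.20 = 1.5806.
%ΔEBIT = DOL × %ΔSales = 1.5806 × -22.8% = -36.0%.

-36.0%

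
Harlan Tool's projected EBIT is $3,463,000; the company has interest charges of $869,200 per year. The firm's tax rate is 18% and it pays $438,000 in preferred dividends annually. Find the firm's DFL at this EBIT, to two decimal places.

1.68

Interest = $869,200.00.
Pre-tax preferred-dividend burden = $438,000 ÷ (1 − 0.18) = $534,146.34.
DFL = EBIT ÷ [EBIT − I − D_p/(1−t)] = $3,463,000 ÷ [$3,463,000 − $869,200.00 − $534,146.34] = $3,463,000 ÷ $2,059,653.66 = 1.6814.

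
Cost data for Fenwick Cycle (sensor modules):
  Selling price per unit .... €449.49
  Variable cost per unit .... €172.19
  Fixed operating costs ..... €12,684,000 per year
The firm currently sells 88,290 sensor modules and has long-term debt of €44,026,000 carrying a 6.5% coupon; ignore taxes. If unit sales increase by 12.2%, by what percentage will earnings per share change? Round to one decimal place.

Contribution at this volume is 88,290 × €277.30 = €24,482,817.00.
Operating income = contribution − fixed costs = €24,482,817.00 − €12,684,000 = €11,798,817.00.
Interest = €2,861,690.00, so EBIT − I = €8,937,127.00.
DCL = total CM / (EBIT − I) = €24,482,817.00 / €8,937,127.00 = 2.7395.
EPS therefore changes by 2.7395 × (+12.2%) = +33.4%.

+33.4%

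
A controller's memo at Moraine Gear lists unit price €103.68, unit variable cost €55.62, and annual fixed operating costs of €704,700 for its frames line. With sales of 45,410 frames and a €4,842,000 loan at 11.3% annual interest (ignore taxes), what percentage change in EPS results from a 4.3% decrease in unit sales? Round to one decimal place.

-10.1%

Total contribution margin = 45,410 × €48.06 = €2,182,404.60.
EBIT = €2,182,404.60 − €704,700 = €1,477,704.60.
Interest = €547,146.00, so EBIT − I = €930,558.60.
Degree of combined leverage = contribution ÷ (EBIT − I) = €2,182,404.60 ÷ €930,558.60 = 2.3453.
%ΔEPS = DCL × %ΔSales = 2.3453 × -4.3% = -10.1%.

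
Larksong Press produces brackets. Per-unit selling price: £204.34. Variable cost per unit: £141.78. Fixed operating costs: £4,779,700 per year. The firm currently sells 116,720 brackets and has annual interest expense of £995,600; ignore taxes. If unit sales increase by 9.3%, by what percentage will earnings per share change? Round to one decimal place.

+44.5%

At 116,720 units, contribution = 116,720 × £62.56 = £7,302,003.20.
Operating income = contribution − fixed costs = £7,302,003.20 − £4,779,700 = £2,522,303.20.
After interest of £995,600.00, pre-tax earnings = £1,526,703.20.
Degree of combined leverage = contribution ÷ (EBIT − I) = £7,302,003.20 ÷ £1,526,703.20 = 4.7829.
%ΔEPS = DCL × %ΔSales = 4.7829 × +9.3% = +44.5%.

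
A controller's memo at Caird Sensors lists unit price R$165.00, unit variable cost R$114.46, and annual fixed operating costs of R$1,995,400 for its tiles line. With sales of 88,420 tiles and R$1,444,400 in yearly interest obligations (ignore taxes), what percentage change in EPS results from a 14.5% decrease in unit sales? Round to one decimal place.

At 88,420 units, contribution = 88,420 × R$50.54 = R$4,468,746.80.
Operating income = contribution − fixed costs = R$4,468,746.80 − R$1,995,400 = R$2,473,346.80.
After interest of R$1,444,400.00, pre-tax earnings = R$1,028,946.80.
Degree of combined leverage = contribution ÷ (EBIT − I) = R$4,468,746.80 ÷ R$1,028,946.80 = 4.3430.
%ΔEPS = DCL × %ΔSales = 4.3430 × -14.5% = -63.0%.

-63.0%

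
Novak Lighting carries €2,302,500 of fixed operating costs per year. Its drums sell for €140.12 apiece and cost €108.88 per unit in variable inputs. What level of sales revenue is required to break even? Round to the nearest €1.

Contribution margin per unit = €140.12 − €108.88 = €31.24, a CM ratio of €31.24 ÷ €140.12 = 0.2230.
Break-even sales = FC ÷ CM ratio = €2,302,500 × €140.12 / €31.24 = €10,327,346.

€10,327,346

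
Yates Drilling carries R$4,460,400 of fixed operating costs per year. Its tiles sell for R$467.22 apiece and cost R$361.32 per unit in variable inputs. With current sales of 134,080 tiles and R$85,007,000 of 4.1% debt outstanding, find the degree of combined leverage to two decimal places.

2.27

Contribution at this volume is 134,080 × R$105.90 = R$14,199,072.00.
Subtracting fixed costs: EBIT = R$14,199,072.00 − R$4,460,400 = R$9,738,672.00. Interest = R$3,485,287.00.
DOL = R$14,199,072.00 ÷ R$9,738,672.00 = 1.4580; DFL = R$9,738,672.00 ÷ R$6,253,385.00 = 1.5573.
DCL = DOL × DFL = 1.4580 × 1.5573 = 2.2705.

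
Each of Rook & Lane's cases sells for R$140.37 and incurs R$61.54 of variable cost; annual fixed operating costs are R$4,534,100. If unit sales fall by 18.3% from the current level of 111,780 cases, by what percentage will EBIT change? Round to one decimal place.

-37.7%

At 111,780 units, contribution = 111,780 × R$78.83 = R$8,811,617.40.
Operating income = contribution − fixed costs = R$8,811,617.40 − R$4,534,100 = R$4,277,517.40.
So DOL = total CM / EBIT = R$8,811,617.40 / R$4,277,517.40 = 2.0600.
Operating income changes by 2.0600 × -18.3% = -37.7%.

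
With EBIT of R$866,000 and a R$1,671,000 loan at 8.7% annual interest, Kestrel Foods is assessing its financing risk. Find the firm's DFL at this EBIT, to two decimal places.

Annual interest charges come to R$145,377.00.
DFL = EBIT ÷ (EBIT − I) = R$866,000 ÷ (R$866,000 − R$145,377.00) = R$866,000 ÷ R$720,623.00 = 1.2017.

1.20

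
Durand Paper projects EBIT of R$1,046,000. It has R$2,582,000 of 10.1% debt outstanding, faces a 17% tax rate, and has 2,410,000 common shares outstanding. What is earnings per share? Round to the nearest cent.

R$0.27

Pre-tax income = R$1,046,000 − R$260,782.00 = R$785,218.00.
Net income = R$785,218.00 × (1 − 0.17) = R$651,730.94.
EPS = R$651,730.94 ÷ 2,410,000 = R$0.27.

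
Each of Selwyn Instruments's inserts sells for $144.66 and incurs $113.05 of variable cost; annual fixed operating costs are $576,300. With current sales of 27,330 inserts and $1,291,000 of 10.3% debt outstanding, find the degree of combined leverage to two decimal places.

Contribution at this volume is 27,330 × $31.61 = $863,901.30.
EBIT = $863,901.30 − $576,300 = $287,601.30. Interest = $132,973.00.
DOL = $863,901.30 ÷ $287,601.30 = 3.0038; DFL = $287,601.30 ÷ $154,628.30 = 1.8600.
DCL = DOL × DFL = 3.0038 × 1.8600 = 5.5871.

5.59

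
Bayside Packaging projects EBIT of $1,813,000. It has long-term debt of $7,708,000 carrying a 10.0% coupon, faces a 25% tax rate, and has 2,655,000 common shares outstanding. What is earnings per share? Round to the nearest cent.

Pre-tax income = $1,813,000 − $770,800.00 = $1,042,200.00.
Net income = $1,042,200.00 × (1 − 0.25) = $781,650.00.
Per share: $781,650.00 / 2,655,000 shares = $0.29.

$0.29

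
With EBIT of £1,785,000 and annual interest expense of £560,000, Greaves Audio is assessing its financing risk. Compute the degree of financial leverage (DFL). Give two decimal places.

1.46

Annual interest charges come to £560,000.00.
DFL = EBIT ÷ (EBIT − I) = £1,785,000 ÷ (£1,785,000 − £560,000.00) = £1,785,000 ÷ £1,225,000.00 = 1.4571.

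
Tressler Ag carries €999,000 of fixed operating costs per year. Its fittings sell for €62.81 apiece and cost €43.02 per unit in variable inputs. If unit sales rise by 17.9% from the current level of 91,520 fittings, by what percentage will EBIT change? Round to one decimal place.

+39.9%

At 91,520 units, contribution = 91,520 × €19.79 = €1,811,180.80.
EBIT = €1,811,180.80 − €999,000 = €812,180.80.
Degree of operating leverage = €1,811,180.80 / €812,180.80 = 2.2300.
%ΔEBIT = DOL × %ΔSales = 2.2300 × +17.9% = +39.9%.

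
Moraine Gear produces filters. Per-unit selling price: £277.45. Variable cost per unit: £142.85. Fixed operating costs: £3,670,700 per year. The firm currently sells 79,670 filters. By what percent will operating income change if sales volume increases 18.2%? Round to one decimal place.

+27.7%

Contribution at this volume is 79,670 × £134.60 = £10,723,582.00.
Operating income = contribution − fixed costs = £10,723,582.00 − £3,670,700 = £7,052,882.00.
So DOL = total CM / EBIT = £10,723,582.00 / £7,052,882.00 = 1.5205.
So EBIT moves 1.5205 × (+18.2%) = +27.7%.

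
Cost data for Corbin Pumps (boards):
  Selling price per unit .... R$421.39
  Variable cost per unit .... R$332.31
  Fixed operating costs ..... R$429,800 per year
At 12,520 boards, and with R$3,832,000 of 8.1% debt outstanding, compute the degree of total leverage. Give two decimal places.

At 12,520 units, contribution = 12,520 × R$89.08 = R$1,115,281.60.
Subtracting fixed costs: EBIT = R$1,115,281.60 − R$429,800 = R$685,481.60. Interest = R$310,392.00, so EBIT − I = R$375,089.60.
Degree of total leverage = total CM / (EBIT − interest) = R$1,115,281.60 / R$375,089.60 = 2.9734.

2.97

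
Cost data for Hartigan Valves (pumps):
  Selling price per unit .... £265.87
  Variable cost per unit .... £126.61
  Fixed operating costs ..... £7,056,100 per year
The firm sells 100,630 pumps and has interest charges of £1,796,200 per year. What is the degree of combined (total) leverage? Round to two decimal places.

Total contribution margin = 100,630 × £139.26 = £14,013,733.80.
EBIT = £14,013,733.80 − £7,056,100 = £6,957,633.80. Interest = £1,796,200.00.
DOL = £14,013,733.80 ÷ £6,957,633.80 = 2.0142; DFL = £6,957,633.80 ÷ £5,161,433.80 = 1.3480.
Combined leverage = 2.0142 × 1.3480 = 2.7151.

2.72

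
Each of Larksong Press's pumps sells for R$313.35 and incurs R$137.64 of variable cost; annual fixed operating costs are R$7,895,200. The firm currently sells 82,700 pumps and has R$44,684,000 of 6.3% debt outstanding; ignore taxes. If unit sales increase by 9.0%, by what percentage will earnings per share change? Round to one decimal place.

+34.2%

Total contribution margin = 82,700 × R$175.71 = R$14,531,217.00.
Subtracting fixed costs: EBIT = R$14,531,217.00 − R$7,895,200 = R$6,636,017.00.
Interest = R$2,815,092.00, so EBIT − I = R$3,820,925.00.
Degree of combined leverage = contribution ÷ (EBIT − I) = R$14,531,217.00 ÷ R$3,820,925.00 = 3.8031.
%ΔEPS = DCL × %ΔSales = 3.8031 × +9.0% = +34.2%.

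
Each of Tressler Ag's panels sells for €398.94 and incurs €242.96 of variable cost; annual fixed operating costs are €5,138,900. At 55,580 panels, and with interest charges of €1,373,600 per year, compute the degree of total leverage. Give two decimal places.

Contribution at this volume is 55,580 × €155.98 = €8,669,368.40.
EBIT = €8,669,368.40 − €5,138,900 = €3,530,468.40. Interest = €1,373,600.00.
DOL = €8,669,368.40 ÷ €3,530,468.40 = 2.4556; DFL = €3,530,468.40 ÷ €2,156,868.40 = 1.6368.
Combined leverage = 2.4556 × 1.6368 = 4.0193.

4.02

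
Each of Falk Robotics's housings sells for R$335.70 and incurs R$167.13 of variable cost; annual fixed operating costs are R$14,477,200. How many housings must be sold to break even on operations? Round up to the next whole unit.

85,883 housings

Each unit contributes R$335.70 − R$167.13 = R$168.57.
Break-even Q = R$14,477,200 / R$168.57 = 85,882.42 → 85,883 housings.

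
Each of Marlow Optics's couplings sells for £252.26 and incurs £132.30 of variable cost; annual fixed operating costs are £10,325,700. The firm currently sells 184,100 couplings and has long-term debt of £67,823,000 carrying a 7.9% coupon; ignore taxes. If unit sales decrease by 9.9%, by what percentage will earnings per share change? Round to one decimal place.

-34.2%

Contribution at this volume is 184,100 × £119.96 = £22,084,636.00.
EBIT = £22,084,636.00 − £10,325,700 = £11,758,936.00.
Interest = £5,358,017.00, so EBIT − I = £6,400,919.00.
DCL = total CM / (EBIT − I) = £22,084,636.00 / £6,400,919.00 = 3.4502.
EPS therefore changes by 3.4502 × (-9.9%) = -34.2%.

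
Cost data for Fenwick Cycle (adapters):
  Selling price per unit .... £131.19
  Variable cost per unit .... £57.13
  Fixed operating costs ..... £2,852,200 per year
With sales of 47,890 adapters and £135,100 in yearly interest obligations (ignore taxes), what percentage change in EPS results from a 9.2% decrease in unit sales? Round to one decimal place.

-58.3%

At 47,890 units, contribution = 47,890 × £74.06 = £3,546,733.40.
Operating income = contribution − fixed costs = £3,546,733.40 − £2,852,200 = £694,533.40.
After interest of £135,100.00, pre-tax earnings = £559,433.40.
DCL = total CM / (EBIT − I) = £3,546,733.40 / £559,433.40 = 6.3399.
EPS therefore changes by 6.3399 × (-9.2%) = -58.3%.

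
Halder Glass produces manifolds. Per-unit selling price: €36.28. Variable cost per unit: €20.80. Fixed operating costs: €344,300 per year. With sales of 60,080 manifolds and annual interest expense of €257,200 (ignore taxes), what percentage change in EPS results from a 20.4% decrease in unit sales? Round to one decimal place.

Contribution at this volume is 60,080 × €15.48 = €930,038.40.
EBIT = €930,038.40 − €344,300 = €585,738.40.
Interest = €257,200.00, so EBIT − I = €328,538.40.
DCL = total CM / (EBIT − I) = €930,038.40 / €328,538.40 = 2.8308.
%ΔEPS = DCL × %ΔSales = 2.8308 × -20.4% = -57.7%.

-57.7%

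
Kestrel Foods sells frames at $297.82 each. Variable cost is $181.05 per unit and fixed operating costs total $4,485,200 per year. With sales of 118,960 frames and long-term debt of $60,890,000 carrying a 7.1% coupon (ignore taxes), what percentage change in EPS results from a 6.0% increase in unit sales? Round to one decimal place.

+16.4%

Contribution at this volume is 118,960 × $116.77 = $13,890,959.20.
Operating income = contribution − fixed costs = $13,890,959.20 − $4,485,200 = $9,405,759.20.
After interest of $4,323,190.00, pre-tax earnings = $5,082,569.20.
Degree of combined leverage = contribution ÷ (EBIT − I) = $13,890,959.20 ÷ $5,082,569.20 = 2.7331.
%ΔEPS = DCL × %ΔSales = 2.7331 × +6.0% = +16.4%.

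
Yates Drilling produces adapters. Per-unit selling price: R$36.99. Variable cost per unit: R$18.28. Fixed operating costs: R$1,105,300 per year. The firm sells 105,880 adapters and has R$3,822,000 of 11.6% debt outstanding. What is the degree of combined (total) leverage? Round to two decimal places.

Total contribution margin = 105,880 × R$18.71 = R$1,981,014.80.
Operating income = contribution − fixed costs = R$1,981,014.80 − R$1,105,300 = R$875,714.80. Interest = R$443,352.00, so EBIT − I = R$432,362.80.
DCL = contribution ÷ (EBIT − I) = R$1,981,014.80 ÷ R$432,362.80 = 4.5818.

4.58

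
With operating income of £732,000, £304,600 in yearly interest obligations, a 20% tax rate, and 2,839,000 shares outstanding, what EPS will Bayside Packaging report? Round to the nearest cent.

£0.12

Pre-tax income = £732,000 − £304,600.00 = £427,400.00.
After tax at 20%: net income = £427,400.00 × 0.80 = £341,920.00.
EPS = £341,920.00 ÷ 2,839,000 = £0.12.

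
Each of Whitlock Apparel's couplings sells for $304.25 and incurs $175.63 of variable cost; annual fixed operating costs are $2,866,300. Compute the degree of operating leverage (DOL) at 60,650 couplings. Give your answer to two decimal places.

1.58

Contribution at this volume is 60,650 × $128.62 = $7,800,803.00.
EBIT = $7,800,803.00 − $2,866,300 = $4,934,503.00.
Degree of operating leverage = $7,800,803.00 / $4,934,503.00 = 1.5809.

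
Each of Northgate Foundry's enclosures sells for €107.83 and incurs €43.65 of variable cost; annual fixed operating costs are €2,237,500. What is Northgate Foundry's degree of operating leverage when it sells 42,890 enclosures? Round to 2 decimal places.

5.34

Total contribution margin = 42,890 × €64.18 = €2,752,680.20.
Operating income = contribution − fixed costs = €2,752,680.20 − €2,237,500 = €515,180.20.
Degree of operating leverage = €2,752,680.20 / €515,180.20 = 5.3431.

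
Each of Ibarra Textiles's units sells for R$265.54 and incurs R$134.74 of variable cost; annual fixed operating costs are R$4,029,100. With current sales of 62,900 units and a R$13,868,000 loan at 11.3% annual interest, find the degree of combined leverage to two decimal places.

At 62,900 units, contribution = 62,900 × R$130.80 = R$8,227,320.00.
Subtracting fixed costs: EBIT = R$8,227,320.00 − R$4,029,100 = R$4,198,220.00. Interest = R$1,567,084.00.
DOL = R$8,227,320.00 ÷ R$4,198,220.00 = 1.9597; DFL = R$4,198,220.00 ÷ R$2,631,136.00 = 1.5956.
DCL = DOL × DFL = 1.9597 × 1.5956 = 3.1269.

3.13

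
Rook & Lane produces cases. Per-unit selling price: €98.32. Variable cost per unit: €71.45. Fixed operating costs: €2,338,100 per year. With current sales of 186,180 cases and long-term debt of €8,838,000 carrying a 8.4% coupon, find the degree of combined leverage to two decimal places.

2.60

Total contribution margin = 186,180 × €26.87 = €5,002,656.60.
Operating income = contribution − fixed costs = €5,002,656.60 − €2,338,100 = €2,664,556.60. Interest = €742,392.00, so EBIT − I = €1,922,164.60.
Degree of total leverage = total CM / (EBIT − interest) = €5,002,656.60 / €1,922,164.60 = 2.6026.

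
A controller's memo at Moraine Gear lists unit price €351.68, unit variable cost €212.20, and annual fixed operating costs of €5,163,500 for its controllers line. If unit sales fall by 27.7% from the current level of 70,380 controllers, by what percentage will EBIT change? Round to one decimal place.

Contribution at this volume is 70,380 × €139.48 = €9,816,602.40.
Operating income = contribution − fixed costs = €9,816,602.40 − €5,163,500 = €4,653,102.40.
Degree of operating leverage = €9,816,602.40 / €4,653,102.40 = 2.1097.
So EBIT moves 2.1097 × (-27.7%) = -58.4%.

-58.4%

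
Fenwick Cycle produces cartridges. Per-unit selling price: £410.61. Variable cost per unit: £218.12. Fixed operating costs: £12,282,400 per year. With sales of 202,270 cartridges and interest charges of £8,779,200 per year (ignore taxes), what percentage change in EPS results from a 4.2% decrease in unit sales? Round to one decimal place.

Total contribution margin = 202,270 × £192.49 = £38,934,952.30.
Operating income = contribution − fixed costs = £38,934,952.30 − £12,282,400 = £26,652,552.30.
Interest = £8,779,200.00, so EBIT − I = £17,873,352.30.
Degree of combined leverage = contribution ÷ (EBIT − I) = £38,934,952.30 ÷ £17,873,352.30 = 2.1784.
EPS therefore changes by 2.1784 × (-4.2%) = -9.1%.

-9.1%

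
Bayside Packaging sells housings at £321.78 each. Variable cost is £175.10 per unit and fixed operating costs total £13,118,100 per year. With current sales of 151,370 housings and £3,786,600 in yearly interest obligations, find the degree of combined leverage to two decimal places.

4.19

Total contribution margin = 151,370 × £146.68 = £22,202,951.60.
Operating income = contribution − fixed costs = £22,202,951.60 − £13,118,100 = £9,084,851.60. Interest = £3,786,600.00.
DOL = £22,202,951.60 ÷ £9,084,851.60 = 2.4440; DFL = £9,084,851.60 ÷ £5,298,251.60 = 1.7147.
DCL = DOL × DFL = 2.4440 × 1.7147 = 4.1907.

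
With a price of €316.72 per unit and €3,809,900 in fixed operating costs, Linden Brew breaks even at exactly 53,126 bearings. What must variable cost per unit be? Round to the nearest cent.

€245.01

Contribution per unit must be FC / Q = €3,809,900 / 53,126 = €71.7144.
Variable cost per unit = €316.72 − €71.7144 = €245.01.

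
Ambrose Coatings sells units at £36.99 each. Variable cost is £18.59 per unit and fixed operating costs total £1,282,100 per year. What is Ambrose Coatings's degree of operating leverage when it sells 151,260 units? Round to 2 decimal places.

1.85

Contribution at this volume is 151,260 × £18.40 = £2,783,184.00.
EBIT = £2,783,184.00 − £1,282,100 = £1,501,084.00.
Degree of operating leverage = £2,783,184.00 / £1,501,084.00 = 1.8541.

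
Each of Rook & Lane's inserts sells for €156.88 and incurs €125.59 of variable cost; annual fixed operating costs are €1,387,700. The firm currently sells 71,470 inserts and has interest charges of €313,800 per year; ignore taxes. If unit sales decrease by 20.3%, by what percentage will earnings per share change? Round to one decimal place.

-84.9%

At 71,470 units, contribution = 71,470 × €31.29 = €2,236,296.30.
Subtracting fixed costs: EBIT = €2,236,296.30 − €1,387,700 = €848,596.30.
Interest = €313,800.00, so EBIT − I = €534,796.30.
DCL = total CM / (EBIT − I) = €2,236,296.30 / €534,796.30 = 4.1816.
%ΔEPS = DCL × %ΔSales = 4.1816 × -20.3% = -84.9%.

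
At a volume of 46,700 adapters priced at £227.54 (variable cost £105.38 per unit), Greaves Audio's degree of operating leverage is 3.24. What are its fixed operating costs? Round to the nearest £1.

At 46,700 units, contribution = 46,700 × £122.16 = £5,704,872.00.
DOL = contribution / EBIT, so EBIT = £5,704,872.00 / 3.24 = £1,760,762.96.
Fixed costs = CM − EBIT = £5,704,872.00 − £1,760,762.96 = £3,944,109.

£3,944,109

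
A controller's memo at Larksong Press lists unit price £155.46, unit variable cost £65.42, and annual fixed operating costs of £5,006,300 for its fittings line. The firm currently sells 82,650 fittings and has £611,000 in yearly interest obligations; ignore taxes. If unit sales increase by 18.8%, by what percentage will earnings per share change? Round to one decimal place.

Contribution at this volume is 82,650 × £90.04 = £7,441,806.00.
Subtracting fixed costs: EBIT = £7,441,806.00 − £5,006,300 = £2,435,506.00.
After interest of £611,000.00, pre-tax earnings = £1,824,506.00.
DCL = total CM / (EBIT − I) = £7,441,806.00 / £1,824,506.00 = 4.0788.
EPS therefore changes by 4.0788 × (+18.8%) = +76.7%.

+76.7%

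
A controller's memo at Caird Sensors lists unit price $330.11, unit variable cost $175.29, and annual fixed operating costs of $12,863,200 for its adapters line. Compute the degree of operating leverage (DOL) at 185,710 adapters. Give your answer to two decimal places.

Contribution at this volume is 185,710 × $154.82 = $28,751,622.20.
Subtracting fixed costs: EBIT = $28,751,622.20 − $12,863,200 = $15,888,422.20.
DOL = contribution ÷ EBIT = $28,751,622.20 ÷ $15,888,422.20 = 1.8096.

1.81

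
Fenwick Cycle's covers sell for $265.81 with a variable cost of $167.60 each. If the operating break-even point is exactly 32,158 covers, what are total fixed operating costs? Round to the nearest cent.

$3,158,237.18

Contribution margin per unit = $265.81 − $167.60 = $98.21.
Fixed costs = break-even units × CM = 32,158 × $98.21 = $3,158,237.18.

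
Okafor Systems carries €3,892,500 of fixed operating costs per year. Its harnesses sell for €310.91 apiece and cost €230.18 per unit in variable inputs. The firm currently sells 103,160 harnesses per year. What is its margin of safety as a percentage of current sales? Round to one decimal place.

Each unit contributes €310.91 − €230.18 = €80.73. Break-even units = €3,892,500 ÷ €80.73 = 48,216.28; break-even revenue = 48,216.28 × €310.91 = €14,990,922.52.
Actual sales revenue = 103,160 × €310.91 = €32,073,475.60.
Margin of safety = (€32,073,475.60 − €14,990,922.52) ÷ €32,073,475.60 = 53.3%.

53.3%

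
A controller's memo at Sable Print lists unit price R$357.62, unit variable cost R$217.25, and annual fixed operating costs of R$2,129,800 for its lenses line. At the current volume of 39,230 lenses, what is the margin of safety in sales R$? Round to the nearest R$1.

Contribution margin per unit = R$357.62 − R$217.25 = R$140.37. Break-even units = R$2,129,800 ÷ R$140.37 = 15,172.76; break-even revenue = 15,172.76 × R$357.62 = R$5,426,081.61.
Actual sales revenue = 39,230 × R$357.62 = R$14,029,432.60.
Margin of safety = R$14,029,432.60 − R$5,426,081.61 = R$8,603,351.

R$8,603,351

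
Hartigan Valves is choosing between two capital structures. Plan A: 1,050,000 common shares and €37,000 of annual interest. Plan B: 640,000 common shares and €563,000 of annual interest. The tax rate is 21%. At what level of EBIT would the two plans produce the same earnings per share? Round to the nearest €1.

Set EPS_A = EPS_B: (EBIT − €37,000)(1 − 0.21) ÷ 1,050,000 = (EBIT − €563,000)(1 − 0.21) ÷ 640,000.
The (1 − t) factor cancels: (EBIT − 37,000) × 640,000 = (EBIT − 563,000) × 1,050,000.
EBIT × (1,050,000 − 640,000) = 563,000 × 1,050,000 − 37,000 × 640,000 = 567,470,000,000, so EBIT = 567,470,000,000 ÷ 410,000 = 1,384,073.17.

€1,384,073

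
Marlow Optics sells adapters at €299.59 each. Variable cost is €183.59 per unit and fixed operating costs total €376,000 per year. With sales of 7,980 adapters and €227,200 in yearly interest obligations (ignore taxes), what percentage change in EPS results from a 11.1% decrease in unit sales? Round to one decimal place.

-31.9%

At 7,980 units, contribution = 7,980 × €116.00 = €925,680.00.
Subtracting fixed costs: EBIT = €925,680.00 − €376,000 = €549,680.00.
After interest of €227,200.00, pre-tax earnings = €322,480.00.
Degree of combined leverage = contribution ÷ (EBIT − I) = €925,680.00 ÷ €322,480.00 = 2.8705.
EPS therefore changes by 2.8705 × (-11.1%) = -31.9%.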